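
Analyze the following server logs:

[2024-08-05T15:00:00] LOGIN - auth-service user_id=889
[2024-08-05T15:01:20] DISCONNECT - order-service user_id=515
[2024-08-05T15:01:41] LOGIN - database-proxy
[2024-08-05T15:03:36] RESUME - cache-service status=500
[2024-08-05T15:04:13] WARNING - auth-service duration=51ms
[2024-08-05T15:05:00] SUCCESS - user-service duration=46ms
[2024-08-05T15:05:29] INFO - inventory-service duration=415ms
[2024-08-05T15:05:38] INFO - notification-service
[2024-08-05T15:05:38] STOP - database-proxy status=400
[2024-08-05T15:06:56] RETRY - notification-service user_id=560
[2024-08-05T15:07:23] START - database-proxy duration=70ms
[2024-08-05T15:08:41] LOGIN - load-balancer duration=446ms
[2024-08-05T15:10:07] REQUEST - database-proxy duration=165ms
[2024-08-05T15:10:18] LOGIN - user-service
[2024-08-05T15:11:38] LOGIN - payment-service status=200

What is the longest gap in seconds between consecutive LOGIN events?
420

To find the longest gap:

1. Extract all LOGIN events in chronological order
2. Calculate time differences between consecutive events
3. Find the maximum difference
4. Longest gap: 420 seconds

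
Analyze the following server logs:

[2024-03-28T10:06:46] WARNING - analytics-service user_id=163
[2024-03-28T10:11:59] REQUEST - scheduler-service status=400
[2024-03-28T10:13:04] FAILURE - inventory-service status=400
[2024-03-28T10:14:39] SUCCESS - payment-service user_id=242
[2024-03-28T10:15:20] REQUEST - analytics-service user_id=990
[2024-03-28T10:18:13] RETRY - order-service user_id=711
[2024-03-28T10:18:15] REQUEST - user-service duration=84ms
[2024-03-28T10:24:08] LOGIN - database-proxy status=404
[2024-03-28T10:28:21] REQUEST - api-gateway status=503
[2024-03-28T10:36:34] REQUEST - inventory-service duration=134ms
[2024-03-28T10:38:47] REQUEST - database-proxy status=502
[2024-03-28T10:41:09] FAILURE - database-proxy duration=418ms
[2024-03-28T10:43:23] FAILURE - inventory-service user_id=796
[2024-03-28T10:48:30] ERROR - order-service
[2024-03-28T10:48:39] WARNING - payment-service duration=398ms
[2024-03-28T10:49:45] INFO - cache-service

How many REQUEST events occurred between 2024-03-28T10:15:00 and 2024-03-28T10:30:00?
3

To count events in the time window:

1. Window boundaries: 2024-03-28T10:15:00 to 2024-03-28T10:30:00
2. Filter for REQUEST events within this window
3. Count matching events: 3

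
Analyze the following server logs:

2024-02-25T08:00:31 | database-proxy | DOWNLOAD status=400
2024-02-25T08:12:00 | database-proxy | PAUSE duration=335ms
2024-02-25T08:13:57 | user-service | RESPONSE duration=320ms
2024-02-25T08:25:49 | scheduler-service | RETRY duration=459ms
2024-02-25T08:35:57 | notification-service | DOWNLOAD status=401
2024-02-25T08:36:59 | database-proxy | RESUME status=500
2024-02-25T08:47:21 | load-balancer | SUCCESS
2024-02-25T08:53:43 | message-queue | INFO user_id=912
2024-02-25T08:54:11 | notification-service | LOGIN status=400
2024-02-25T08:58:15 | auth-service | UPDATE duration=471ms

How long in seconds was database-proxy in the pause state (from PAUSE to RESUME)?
1499

To calculate state duration:

1. Find PAUSE event for database-proxy: 2024-02-25T08:12:00
2. Find RESUME event for database-proxy: 2024-02-25T08:36:59
3. Calculate duration: 2024-02-25T08:36:59 - 2024-02-25T08:12:00 = 1499 seconds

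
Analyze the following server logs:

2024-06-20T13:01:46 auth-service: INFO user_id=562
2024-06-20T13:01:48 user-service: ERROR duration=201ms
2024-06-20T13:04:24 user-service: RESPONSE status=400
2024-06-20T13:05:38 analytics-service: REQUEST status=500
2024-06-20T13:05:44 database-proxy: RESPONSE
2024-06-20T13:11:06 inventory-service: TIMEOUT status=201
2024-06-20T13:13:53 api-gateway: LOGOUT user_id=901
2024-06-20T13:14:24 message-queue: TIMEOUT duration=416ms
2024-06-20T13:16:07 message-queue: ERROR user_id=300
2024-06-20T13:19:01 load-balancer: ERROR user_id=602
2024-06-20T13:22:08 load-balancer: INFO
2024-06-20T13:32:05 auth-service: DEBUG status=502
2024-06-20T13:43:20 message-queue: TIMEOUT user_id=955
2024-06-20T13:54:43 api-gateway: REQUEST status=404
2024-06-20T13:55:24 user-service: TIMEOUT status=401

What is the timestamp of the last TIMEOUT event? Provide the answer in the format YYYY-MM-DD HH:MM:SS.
2024-06-20 13:55:24

To find the last event:

1. Filter for all TIMEOUT events
2. Sort by timestamp
3. Select the last one
4. Timestamp: 2024-06-20 13:55:24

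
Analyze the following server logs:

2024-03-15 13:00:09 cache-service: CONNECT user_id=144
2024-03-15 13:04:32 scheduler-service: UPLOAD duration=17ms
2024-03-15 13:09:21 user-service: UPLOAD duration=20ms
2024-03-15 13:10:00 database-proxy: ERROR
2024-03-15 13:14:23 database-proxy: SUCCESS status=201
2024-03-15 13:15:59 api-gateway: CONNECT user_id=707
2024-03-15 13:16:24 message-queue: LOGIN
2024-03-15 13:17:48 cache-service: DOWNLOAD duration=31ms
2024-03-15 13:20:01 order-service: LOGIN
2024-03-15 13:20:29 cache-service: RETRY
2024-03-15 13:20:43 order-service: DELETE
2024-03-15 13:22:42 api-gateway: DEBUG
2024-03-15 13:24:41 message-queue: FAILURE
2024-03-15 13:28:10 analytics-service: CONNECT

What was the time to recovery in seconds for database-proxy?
263

To calculate recovery time:

1. Find ERROR event for database-proxy: 2024-03-15 13:10:00
2. Find next SUCCESS event for database-proxy: 2024-03-15 13:14:23
3. Recovery time: 2024-03-15 13:14:23 - 2024-03-15 13:10:00 = 263 seconds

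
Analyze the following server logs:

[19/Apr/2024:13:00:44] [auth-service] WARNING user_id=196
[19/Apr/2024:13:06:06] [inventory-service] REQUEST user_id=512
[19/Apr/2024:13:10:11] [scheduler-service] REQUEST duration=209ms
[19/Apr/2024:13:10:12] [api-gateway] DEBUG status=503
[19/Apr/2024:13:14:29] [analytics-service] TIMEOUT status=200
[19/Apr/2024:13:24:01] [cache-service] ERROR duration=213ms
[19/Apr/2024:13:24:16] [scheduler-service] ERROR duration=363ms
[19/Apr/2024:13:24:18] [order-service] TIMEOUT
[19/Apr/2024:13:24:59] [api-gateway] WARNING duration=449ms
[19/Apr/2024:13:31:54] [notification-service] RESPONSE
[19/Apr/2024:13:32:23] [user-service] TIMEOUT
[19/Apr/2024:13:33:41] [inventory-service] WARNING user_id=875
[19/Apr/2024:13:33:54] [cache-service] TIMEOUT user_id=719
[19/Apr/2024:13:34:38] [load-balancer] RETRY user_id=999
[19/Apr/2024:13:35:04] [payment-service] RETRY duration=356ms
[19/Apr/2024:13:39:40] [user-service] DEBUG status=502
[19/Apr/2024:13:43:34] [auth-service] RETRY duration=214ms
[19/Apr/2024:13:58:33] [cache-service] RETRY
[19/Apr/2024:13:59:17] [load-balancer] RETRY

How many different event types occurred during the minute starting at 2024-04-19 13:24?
3

To count unique event types:

1. Filter events in the minute starting at 2024-04-19 13:24
2. Extract event types from matching entries
3. Count unique types: 3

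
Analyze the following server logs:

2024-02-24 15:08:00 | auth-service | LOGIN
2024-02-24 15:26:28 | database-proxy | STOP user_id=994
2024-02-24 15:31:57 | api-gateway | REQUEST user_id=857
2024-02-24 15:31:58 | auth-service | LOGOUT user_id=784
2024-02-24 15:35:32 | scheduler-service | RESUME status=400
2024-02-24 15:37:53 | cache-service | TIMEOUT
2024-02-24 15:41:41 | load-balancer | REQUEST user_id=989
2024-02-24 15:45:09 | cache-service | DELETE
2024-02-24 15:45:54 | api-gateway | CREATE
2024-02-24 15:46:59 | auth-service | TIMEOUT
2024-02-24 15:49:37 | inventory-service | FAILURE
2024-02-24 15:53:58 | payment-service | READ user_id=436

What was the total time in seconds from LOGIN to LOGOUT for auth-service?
1438

To calculate state duration:

1. Find LOGIN event for auth-service: 2024-02-24 15:08:00
2. Find LOGOUT event for auth-service: 2024-02-24 15:31:58
3. Calculate duration: 2024-02-24 15:31:58 - 2024-02-24 15:08:00 = 1438 seconds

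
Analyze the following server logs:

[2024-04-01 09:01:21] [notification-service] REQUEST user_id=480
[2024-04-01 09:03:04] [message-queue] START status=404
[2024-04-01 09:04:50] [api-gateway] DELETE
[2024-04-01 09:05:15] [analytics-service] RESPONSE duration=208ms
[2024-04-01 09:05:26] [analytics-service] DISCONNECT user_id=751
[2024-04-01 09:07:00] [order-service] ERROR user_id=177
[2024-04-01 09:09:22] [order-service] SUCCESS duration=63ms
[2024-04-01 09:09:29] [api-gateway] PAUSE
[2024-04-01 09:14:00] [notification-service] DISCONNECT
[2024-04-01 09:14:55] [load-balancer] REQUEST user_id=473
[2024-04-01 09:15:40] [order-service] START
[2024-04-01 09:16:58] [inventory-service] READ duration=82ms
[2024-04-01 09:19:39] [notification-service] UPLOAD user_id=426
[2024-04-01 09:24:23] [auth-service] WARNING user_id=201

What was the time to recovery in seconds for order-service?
142

To calculate recovery time:

1. Find ERROR event for order-service: 2024-04-01 09:07:00
2. Find next SUCCESS event for order-service: 2024-04-01 09:09:22
3. Recovery time: 2024-04-01 09:09:22 - 2024-04-01 09:07:00 = 142 seconds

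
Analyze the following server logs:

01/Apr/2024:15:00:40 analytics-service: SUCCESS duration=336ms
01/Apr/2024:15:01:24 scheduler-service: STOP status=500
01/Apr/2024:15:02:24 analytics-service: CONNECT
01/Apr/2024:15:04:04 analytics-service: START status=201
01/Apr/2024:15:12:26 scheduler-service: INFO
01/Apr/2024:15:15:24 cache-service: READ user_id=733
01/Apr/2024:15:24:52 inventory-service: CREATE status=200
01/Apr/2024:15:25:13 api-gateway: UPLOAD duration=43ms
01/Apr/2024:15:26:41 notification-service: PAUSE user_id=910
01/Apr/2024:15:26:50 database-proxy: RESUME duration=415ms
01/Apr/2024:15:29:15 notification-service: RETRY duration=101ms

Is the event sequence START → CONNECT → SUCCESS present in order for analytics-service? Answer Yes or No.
No

To verify sequence order:

1. Find all events in sequence START → CONNECT → SUCCESS for analytics-service
2. Extract their timestamps
3. Check if timestamps are in ascending order
4. Result: No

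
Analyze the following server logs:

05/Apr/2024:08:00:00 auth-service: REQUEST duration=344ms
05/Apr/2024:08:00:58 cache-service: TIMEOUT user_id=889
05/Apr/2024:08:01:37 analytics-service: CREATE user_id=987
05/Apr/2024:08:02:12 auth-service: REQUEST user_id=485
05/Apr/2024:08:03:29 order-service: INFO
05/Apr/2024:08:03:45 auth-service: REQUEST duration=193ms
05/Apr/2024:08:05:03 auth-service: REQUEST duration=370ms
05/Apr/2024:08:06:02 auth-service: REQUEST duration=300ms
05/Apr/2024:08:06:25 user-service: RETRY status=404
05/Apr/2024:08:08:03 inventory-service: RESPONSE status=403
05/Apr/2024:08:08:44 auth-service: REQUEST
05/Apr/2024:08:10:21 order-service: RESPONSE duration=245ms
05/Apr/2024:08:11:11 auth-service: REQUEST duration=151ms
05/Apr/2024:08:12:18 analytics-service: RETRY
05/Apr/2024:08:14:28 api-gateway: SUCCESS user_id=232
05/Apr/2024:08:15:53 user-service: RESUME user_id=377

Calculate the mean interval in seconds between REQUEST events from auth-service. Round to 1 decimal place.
111.8

To calculate average interval:

1. Find all REQUEST events for auth-service in order
2. Calculate time gaps between consecutive events
3. Compute mean of gaps: 671 / 6 = 111.8 seconds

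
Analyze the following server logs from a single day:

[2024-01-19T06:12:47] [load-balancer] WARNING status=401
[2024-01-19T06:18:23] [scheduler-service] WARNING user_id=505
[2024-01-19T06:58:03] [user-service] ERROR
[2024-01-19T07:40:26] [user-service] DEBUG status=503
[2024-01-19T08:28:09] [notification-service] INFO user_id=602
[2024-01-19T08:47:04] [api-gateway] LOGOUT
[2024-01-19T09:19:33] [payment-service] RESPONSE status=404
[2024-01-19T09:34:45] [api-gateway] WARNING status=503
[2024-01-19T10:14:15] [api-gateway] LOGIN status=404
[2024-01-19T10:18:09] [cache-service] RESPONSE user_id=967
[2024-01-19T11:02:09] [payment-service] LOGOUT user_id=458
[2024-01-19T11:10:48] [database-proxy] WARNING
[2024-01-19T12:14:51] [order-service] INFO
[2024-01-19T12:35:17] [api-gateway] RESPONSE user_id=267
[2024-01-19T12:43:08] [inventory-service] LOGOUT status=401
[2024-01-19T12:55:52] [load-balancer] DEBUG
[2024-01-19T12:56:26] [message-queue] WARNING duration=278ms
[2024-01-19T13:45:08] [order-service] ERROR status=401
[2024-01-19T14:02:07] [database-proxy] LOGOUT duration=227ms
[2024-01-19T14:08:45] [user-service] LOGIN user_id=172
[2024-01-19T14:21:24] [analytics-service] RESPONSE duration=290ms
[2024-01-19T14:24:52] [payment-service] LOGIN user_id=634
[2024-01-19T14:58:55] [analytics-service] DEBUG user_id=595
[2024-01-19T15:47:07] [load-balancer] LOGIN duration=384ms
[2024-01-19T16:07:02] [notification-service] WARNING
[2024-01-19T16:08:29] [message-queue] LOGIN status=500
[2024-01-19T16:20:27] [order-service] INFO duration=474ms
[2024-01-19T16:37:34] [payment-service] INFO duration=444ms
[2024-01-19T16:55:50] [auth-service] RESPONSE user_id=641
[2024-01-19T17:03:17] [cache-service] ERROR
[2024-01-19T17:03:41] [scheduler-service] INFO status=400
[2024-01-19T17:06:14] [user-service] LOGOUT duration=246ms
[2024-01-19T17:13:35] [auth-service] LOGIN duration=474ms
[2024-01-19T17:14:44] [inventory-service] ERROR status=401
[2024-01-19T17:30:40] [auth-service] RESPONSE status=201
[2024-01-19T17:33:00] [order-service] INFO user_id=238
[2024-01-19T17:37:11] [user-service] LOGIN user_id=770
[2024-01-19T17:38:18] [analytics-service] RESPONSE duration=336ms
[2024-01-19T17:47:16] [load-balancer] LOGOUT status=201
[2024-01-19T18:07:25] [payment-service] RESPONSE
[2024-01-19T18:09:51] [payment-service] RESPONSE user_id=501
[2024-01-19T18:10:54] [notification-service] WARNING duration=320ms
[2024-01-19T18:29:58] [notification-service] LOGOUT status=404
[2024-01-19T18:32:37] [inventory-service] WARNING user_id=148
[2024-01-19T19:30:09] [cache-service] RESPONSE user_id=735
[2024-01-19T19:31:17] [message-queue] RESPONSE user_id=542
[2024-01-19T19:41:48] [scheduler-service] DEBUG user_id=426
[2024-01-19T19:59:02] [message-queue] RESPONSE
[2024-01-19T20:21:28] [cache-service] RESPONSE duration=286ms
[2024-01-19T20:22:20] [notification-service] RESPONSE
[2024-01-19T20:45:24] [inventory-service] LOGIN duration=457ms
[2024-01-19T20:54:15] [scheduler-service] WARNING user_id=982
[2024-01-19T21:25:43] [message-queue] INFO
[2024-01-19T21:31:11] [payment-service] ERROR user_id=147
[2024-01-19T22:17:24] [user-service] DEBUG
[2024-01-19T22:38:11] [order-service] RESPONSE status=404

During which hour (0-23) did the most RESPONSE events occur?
19

To find the peak hour:

1. Group all RESPONSE events by hour
2. Count events in each hour
3. Find hour with maximum count
4. Peak hour: 19 (with 3 events)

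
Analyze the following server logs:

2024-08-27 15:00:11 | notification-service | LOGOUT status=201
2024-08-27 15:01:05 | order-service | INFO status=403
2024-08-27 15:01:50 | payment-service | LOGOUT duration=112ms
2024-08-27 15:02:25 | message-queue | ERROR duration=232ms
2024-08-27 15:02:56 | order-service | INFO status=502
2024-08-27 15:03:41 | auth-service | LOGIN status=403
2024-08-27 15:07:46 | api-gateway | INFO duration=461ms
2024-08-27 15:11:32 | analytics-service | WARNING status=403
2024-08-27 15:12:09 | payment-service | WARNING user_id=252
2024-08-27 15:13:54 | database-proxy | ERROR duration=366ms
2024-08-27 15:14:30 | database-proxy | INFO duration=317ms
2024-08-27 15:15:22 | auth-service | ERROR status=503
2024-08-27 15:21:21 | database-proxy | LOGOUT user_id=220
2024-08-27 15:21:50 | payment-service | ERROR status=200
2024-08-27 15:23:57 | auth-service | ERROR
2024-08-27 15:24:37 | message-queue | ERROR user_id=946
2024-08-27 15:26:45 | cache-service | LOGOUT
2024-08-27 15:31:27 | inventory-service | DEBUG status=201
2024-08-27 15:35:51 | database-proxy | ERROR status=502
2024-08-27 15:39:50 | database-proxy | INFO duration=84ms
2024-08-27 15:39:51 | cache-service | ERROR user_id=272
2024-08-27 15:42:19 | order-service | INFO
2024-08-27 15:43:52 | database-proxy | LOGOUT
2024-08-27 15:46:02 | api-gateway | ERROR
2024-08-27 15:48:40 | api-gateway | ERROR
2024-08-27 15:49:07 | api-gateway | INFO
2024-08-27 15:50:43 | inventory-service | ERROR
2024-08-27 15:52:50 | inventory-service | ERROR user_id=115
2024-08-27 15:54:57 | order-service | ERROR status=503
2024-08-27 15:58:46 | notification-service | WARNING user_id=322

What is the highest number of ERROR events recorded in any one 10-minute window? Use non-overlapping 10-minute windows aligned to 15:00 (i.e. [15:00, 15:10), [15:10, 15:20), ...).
3

To find the burst window:

1. Divide the log period into non-overlapping 10-minute windows starting at 15:00
2. Count ERROR events in each window
3. Find the window with maximum count
4. Maximum events in a window: 3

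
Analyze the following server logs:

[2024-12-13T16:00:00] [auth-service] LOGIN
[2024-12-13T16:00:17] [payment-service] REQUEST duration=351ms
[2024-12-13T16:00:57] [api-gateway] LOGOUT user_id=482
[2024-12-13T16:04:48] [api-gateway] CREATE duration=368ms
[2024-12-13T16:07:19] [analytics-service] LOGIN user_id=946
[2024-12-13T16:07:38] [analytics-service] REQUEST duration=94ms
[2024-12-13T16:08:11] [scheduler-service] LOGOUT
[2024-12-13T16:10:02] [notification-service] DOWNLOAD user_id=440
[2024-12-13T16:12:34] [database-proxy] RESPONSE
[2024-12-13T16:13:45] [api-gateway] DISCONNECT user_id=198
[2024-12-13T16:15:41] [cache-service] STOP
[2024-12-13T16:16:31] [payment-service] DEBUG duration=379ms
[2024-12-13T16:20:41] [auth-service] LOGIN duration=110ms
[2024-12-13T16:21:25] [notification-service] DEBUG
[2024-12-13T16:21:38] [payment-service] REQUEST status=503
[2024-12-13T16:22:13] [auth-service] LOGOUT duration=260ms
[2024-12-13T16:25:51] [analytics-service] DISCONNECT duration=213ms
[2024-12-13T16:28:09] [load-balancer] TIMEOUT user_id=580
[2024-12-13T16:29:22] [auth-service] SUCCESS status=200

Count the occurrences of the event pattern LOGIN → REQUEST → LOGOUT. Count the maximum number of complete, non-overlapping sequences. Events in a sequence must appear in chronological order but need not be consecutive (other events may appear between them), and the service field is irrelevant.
3

To count sequences:

1. Look for pattern: LOGIN → REQUEST → LOGOUT
2. Greedily scan the log in chronological order, matching each sequence element in turn (ignoring service)
3. Each time the full pattern completes, increment the count and restart matching from the next event
4. Complete non-overlapping sequences found: 3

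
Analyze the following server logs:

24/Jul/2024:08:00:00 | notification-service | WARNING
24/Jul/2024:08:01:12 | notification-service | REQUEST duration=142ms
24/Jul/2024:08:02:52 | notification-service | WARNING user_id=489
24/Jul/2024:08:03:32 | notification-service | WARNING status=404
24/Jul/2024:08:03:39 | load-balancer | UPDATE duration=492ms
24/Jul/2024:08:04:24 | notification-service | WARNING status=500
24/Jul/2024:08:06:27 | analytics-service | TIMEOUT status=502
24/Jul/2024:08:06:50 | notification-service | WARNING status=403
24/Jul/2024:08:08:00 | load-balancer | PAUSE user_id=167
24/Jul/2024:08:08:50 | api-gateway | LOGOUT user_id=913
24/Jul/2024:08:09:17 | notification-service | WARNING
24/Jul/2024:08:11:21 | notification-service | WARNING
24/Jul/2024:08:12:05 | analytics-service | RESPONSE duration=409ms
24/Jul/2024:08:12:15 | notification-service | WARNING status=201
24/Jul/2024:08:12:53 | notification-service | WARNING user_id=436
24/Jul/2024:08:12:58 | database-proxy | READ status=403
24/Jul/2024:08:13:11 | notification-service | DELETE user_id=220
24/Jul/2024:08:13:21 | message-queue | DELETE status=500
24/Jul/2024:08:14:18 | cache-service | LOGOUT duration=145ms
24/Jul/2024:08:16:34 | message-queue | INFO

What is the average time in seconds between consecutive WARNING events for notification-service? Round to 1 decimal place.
96.6

To calculate average interval:

1. Find all WARNING events for notification-service in order
2. Calculate time gaps between consecutive events
3. Compute mean of gaps: 773 / 8 = 96.6 seconds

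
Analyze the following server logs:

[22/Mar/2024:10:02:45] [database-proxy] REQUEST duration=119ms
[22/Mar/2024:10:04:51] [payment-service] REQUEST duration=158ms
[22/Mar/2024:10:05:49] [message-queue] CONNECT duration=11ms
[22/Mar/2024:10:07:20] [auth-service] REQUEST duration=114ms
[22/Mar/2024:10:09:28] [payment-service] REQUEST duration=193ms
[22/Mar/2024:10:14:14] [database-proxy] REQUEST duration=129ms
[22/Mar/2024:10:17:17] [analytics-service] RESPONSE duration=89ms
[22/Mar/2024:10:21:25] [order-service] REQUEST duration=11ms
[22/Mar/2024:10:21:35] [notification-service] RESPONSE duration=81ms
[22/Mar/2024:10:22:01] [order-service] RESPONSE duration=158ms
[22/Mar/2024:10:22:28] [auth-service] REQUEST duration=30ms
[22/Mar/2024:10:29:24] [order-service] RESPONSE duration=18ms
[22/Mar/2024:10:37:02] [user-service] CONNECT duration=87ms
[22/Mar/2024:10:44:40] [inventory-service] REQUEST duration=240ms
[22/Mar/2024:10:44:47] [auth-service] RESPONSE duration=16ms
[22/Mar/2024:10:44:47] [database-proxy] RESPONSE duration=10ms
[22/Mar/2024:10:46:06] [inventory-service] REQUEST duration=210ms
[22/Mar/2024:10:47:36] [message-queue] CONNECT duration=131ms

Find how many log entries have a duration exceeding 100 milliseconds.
9

To count timeouts:

1. Threshold: 100ms
2. Extract duration from each log entry
3. Count entries where duration > 100
4. Timeout count: 9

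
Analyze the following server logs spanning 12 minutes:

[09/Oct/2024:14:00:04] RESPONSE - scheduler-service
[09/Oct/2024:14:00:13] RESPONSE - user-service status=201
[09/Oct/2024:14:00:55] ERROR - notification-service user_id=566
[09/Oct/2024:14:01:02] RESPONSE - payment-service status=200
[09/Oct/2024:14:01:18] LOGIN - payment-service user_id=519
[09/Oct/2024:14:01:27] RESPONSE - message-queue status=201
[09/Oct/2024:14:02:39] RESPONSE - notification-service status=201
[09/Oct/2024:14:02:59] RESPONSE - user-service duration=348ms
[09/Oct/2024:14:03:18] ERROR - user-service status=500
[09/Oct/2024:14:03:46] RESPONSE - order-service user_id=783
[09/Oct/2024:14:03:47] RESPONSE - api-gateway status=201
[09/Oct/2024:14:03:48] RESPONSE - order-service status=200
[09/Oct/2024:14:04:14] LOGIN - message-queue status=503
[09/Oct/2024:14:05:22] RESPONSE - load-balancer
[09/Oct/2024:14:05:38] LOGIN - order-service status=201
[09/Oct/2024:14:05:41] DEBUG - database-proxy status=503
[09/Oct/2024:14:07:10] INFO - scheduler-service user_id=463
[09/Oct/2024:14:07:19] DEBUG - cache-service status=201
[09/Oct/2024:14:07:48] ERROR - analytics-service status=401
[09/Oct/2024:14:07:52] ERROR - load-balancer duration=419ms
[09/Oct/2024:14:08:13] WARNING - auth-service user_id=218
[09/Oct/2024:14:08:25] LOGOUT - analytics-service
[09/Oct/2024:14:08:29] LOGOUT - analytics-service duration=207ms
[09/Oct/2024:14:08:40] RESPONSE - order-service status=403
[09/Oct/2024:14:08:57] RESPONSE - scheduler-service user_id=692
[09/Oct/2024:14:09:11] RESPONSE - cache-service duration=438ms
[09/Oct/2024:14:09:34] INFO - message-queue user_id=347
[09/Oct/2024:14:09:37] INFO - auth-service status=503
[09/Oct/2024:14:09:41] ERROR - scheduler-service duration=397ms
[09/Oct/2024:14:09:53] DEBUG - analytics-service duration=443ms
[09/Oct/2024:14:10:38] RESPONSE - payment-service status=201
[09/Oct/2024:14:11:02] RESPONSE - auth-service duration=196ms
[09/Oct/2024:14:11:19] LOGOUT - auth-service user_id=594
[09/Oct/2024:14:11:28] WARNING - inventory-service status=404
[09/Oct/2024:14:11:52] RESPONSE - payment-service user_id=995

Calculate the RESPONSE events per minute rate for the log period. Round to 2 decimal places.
1.33

To calculate the rate:

1. Count total RESPONSE events: 16
2. Total time period: 12 minutes
3. Rate = 16 / 12 = 1.33 events per minute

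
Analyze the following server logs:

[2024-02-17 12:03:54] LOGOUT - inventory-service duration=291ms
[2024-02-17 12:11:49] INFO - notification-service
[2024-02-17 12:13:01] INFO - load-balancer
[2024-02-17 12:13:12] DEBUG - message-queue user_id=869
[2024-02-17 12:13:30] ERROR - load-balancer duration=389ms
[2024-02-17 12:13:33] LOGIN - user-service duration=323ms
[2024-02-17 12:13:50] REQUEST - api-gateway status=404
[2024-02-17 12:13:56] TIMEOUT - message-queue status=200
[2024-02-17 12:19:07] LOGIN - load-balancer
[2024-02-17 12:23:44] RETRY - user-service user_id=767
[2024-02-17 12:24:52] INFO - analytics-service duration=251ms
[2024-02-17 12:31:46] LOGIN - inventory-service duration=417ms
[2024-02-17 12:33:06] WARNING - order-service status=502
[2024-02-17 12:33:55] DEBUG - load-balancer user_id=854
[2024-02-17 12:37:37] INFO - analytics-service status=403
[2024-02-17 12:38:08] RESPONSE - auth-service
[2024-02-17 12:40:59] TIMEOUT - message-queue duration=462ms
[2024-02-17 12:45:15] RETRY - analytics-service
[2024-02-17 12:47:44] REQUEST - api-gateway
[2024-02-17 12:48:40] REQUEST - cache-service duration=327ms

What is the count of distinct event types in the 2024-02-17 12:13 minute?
6

To count unique event types:

1. Filter events in the minute starting at 2024-02-17 12:13
2. Extract event types from matching entries
3. Count unique types: 6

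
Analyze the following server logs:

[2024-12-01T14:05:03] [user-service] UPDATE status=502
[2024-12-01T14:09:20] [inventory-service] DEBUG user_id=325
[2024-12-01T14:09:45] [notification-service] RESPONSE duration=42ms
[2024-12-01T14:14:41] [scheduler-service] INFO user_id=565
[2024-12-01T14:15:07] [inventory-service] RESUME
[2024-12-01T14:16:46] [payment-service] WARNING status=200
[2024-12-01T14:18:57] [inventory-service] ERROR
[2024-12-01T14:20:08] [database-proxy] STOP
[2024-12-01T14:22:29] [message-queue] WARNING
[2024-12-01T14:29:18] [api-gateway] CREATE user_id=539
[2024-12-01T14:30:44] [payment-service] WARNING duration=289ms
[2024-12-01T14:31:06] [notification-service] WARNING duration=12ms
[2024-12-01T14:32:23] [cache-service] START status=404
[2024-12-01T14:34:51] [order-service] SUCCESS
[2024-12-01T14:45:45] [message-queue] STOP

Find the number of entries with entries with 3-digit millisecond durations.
1

To find matching entries:

1. Pattern to match: entries with 3-digit millisecond durations
2. Scan each log entry for the pattern
3. Count matches: 1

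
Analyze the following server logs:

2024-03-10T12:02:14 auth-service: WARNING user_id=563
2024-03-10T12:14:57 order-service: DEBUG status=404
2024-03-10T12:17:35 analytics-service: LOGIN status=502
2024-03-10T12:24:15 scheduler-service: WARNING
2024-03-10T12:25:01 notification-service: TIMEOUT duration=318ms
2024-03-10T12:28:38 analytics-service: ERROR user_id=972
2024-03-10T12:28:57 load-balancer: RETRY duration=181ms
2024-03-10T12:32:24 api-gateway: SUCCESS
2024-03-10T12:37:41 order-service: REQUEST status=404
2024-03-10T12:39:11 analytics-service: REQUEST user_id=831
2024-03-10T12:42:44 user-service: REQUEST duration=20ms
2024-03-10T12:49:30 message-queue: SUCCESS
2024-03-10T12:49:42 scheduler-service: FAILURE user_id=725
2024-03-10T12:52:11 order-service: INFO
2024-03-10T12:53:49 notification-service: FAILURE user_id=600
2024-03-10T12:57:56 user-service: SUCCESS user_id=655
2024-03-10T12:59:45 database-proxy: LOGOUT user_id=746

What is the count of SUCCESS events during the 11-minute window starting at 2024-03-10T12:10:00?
0

To count events in the time window:

1. Window boundaries: 2024-03-10T12:10:00 to 2024-03-10T12:21:00
2. Filter for SUCCESS events within this window
3. Count matching events: 0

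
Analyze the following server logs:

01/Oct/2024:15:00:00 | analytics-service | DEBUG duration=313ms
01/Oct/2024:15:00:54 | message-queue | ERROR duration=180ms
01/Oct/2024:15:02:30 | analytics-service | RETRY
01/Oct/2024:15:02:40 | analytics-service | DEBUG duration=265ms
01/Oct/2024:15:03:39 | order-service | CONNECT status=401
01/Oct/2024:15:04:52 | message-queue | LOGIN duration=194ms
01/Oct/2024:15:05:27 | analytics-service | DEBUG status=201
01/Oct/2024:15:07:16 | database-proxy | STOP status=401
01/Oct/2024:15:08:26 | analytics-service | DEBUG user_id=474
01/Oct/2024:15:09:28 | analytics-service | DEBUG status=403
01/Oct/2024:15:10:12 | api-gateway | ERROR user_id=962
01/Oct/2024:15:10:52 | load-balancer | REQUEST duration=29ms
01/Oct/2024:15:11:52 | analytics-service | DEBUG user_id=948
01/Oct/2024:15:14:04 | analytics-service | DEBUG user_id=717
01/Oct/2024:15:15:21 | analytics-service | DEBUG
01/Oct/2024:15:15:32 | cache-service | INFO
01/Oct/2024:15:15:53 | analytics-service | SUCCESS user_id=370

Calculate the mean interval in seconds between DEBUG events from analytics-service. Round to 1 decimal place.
131.6

To calculate average interval:

1. Find all DEBUG events for analytics-service in order
2. Calculate time gaps between consecutive events
3. Compute mean of gaps: 921 / 7 = 131.6 seconds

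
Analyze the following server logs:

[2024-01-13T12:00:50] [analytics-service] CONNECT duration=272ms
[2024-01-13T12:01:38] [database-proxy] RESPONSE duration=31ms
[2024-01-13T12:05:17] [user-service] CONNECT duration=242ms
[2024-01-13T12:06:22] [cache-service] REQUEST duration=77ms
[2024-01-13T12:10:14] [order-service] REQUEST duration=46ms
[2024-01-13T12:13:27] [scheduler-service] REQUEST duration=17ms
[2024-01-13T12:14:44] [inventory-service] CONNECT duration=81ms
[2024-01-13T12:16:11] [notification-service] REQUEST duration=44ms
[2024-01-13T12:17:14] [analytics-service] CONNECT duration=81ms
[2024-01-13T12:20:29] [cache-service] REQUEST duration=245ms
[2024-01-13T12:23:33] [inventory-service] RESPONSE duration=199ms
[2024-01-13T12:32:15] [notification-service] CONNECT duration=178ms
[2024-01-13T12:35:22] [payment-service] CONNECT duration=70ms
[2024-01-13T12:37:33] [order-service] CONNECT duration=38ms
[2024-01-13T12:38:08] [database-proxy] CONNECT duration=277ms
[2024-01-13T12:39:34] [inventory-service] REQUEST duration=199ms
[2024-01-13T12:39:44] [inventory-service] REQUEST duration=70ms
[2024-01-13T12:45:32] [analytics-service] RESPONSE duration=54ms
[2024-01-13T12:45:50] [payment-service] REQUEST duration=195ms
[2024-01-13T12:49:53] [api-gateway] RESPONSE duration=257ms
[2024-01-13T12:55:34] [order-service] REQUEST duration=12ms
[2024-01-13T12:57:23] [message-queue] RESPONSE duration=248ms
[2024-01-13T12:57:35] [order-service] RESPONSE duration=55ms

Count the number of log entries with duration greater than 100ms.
10

To count timeouts:

1. Threshold: 100ms
2. Extract duration from each log entry
3. Count entries where duration > 100
4. Timeout count: 10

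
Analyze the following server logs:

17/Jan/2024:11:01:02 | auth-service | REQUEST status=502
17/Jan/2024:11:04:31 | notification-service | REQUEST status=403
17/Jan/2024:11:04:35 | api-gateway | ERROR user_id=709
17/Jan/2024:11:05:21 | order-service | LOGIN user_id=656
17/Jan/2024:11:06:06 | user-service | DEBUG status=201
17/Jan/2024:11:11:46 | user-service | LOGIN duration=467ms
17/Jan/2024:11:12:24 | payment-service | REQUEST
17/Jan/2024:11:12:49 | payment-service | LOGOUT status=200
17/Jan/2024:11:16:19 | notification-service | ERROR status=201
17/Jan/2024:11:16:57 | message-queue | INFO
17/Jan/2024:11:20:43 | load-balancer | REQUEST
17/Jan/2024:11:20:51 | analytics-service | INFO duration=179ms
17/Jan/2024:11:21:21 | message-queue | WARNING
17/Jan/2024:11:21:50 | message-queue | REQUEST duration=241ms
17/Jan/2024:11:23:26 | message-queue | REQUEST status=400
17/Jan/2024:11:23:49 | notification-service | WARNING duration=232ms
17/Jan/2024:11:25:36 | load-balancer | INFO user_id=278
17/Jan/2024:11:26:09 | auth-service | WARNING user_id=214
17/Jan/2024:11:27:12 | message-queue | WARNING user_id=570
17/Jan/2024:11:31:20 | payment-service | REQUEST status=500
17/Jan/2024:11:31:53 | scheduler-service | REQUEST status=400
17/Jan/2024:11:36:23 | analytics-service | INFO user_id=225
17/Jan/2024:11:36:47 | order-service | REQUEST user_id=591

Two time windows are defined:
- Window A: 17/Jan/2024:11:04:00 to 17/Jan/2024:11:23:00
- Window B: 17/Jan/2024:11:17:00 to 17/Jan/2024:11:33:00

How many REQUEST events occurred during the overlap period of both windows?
2

To find overlap events:

1. Window A: 17/Jan/2024:11:04:00 to 17/Jan/2024:11:23:00
2. Window B: 17/Jan/2024:11:17:00 to 17/Jan/2024:11:33:00
3. Overlap period: 17/Jan/2024:11:17:00 to 17/Jan/2024:11:23:00
4. Count REQUEST events in overlap: 2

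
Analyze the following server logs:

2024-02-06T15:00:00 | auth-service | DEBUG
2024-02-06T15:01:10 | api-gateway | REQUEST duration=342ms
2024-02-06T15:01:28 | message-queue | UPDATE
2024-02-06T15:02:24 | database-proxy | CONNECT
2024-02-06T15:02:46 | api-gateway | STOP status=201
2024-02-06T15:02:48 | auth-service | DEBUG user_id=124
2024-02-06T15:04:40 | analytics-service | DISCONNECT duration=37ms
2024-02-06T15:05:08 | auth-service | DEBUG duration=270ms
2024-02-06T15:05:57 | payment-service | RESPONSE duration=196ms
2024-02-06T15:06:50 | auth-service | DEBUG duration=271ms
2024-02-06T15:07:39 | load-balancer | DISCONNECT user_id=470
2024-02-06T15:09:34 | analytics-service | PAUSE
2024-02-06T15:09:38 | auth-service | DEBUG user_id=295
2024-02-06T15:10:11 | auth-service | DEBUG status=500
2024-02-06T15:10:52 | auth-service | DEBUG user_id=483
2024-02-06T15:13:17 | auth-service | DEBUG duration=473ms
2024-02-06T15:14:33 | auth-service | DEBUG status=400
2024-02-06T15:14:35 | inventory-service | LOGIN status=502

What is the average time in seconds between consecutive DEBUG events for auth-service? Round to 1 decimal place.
109.1

To calculate average interval:

1. Find all DEBUG events for auth-service in order
2. Calculate time gaps between consecutive events
3. Compute mean of gaps: 873 / 8 = 109.1 seconds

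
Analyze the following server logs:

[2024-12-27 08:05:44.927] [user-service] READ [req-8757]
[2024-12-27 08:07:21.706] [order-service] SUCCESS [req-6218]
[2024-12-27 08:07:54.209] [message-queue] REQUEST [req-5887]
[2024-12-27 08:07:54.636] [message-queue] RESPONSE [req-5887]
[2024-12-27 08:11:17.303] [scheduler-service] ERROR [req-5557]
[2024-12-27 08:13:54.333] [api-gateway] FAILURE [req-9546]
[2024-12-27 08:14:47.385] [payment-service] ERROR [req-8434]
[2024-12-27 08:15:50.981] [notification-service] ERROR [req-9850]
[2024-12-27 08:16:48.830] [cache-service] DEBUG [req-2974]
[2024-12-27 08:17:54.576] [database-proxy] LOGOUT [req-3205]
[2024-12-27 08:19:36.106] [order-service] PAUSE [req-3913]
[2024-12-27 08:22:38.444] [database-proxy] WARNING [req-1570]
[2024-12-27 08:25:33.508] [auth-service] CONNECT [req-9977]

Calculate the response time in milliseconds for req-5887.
427

To calculate latency:

1. Find REQUEST with id req-5887: 2024-12-27 08:07:54.209
2. Find RESPONSE with id req-5887: 2024-12-27 08:07:54.636
3. Latency: 2024-12-27 08:07:54.636 - 2024-12-27 08:07:54.209 = 427ms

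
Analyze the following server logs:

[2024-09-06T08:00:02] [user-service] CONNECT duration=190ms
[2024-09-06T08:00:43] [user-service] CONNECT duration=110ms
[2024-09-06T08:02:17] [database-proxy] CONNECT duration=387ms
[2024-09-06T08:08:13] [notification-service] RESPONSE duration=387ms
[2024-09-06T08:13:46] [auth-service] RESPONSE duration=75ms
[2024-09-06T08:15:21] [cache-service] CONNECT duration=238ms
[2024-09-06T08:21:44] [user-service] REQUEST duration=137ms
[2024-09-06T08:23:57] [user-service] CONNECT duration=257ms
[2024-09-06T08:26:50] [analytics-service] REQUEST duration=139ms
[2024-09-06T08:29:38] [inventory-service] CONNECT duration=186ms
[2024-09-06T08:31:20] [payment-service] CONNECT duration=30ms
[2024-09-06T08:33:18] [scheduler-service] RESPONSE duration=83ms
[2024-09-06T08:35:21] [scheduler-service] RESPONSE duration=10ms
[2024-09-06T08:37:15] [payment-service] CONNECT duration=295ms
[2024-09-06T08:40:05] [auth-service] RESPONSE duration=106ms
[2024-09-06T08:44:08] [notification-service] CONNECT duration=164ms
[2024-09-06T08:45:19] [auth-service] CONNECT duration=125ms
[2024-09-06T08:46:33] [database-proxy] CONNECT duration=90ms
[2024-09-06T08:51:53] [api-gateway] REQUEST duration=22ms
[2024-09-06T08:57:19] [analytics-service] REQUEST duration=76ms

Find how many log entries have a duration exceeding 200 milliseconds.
5

To count timeouts:

1. Threshold: 200ms
2. Extract duration from each log entry
3. Count entries where duration > 200
4. Timeout count: 5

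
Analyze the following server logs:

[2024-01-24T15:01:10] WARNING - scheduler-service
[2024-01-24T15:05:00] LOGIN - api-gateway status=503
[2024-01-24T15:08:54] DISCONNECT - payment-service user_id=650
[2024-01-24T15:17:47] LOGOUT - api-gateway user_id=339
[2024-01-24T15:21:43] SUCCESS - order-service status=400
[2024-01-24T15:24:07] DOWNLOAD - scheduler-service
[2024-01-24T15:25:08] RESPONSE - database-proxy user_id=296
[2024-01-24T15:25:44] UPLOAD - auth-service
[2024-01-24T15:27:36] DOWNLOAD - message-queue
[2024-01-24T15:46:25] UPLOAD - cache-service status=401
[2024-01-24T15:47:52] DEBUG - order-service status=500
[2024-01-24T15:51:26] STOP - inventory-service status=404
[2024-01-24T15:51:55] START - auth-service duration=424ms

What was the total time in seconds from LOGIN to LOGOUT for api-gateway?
767

To calculate state duration:

1. Find LOGIN event for api-gateway: 2024-01-24T15:05:00
2. Find LOGOUT event for api-gateway: 2024-01-24T15:17:47
3. Calculate duration: 2024-01-24T15:17:47 - 2024-01-24T15:05:00 = 767 seconds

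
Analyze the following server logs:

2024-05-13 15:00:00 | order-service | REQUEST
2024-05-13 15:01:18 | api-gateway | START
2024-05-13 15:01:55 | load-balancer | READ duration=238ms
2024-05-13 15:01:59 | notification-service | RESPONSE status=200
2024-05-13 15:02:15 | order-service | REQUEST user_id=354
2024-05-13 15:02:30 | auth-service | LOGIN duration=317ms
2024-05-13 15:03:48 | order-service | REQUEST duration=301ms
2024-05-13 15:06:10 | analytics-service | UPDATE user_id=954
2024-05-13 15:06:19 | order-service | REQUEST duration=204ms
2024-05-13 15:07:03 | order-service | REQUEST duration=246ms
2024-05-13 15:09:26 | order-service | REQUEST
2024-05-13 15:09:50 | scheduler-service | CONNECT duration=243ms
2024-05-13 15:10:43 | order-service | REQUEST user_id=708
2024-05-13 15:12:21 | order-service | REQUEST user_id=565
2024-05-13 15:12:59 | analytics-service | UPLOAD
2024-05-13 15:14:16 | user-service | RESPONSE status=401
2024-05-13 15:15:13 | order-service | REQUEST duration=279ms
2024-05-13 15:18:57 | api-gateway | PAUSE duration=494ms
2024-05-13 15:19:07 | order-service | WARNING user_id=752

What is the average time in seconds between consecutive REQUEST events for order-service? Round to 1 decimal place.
114.1

To calculate average interval:

1. Find all REQUEST events for order-service in order
2. Calculate time gaps between consecutive events
3. Compute mean of gaps: 913 / 8 = 114.1 seconds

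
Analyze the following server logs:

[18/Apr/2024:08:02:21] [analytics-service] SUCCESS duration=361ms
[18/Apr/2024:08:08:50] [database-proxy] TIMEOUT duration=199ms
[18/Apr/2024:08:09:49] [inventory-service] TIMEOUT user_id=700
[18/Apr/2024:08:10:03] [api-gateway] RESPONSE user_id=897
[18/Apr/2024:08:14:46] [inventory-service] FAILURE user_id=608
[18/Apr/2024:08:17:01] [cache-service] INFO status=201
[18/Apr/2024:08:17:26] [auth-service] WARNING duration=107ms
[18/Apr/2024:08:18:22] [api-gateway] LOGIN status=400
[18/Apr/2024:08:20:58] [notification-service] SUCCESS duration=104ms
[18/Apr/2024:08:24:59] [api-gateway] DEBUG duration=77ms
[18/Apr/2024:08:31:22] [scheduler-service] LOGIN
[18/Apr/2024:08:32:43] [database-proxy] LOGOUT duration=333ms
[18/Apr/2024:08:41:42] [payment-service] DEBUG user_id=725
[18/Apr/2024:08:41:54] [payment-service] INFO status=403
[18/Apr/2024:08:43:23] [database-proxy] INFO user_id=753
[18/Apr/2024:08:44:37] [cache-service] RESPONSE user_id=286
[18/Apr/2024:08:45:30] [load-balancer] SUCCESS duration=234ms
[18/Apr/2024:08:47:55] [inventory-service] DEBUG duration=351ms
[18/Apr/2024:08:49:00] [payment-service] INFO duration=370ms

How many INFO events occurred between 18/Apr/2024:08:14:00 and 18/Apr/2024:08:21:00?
1

To count events in the time window:

1. Window boundaries: 18/Apr/2024:08:14:00 to 18/Apr/2024:08:21:00
2. Filter for INFO events within this window
3. Count matching events: 1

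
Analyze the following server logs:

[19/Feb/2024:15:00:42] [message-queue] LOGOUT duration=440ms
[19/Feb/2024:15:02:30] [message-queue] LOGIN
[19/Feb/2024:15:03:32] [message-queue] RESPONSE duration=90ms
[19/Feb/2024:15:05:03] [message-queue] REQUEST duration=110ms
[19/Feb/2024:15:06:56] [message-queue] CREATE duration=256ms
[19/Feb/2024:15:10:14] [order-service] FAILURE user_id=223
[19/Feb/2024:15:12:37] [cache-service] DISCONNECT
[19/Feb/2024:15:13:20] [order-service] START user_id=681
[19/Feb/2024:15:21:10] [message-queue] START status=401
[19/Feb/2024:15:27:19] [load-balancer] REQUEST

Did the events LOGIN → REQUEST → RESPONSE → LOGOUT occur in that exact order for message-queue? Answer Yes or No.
No

To verify sequence order:

1. Find all events in sequence LOGIN → REQUEST → RESPONSE → LOGOUT for message-queue
2. Extract their timestamps
3. Check if timestamps are in ascending order
4. Result: No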